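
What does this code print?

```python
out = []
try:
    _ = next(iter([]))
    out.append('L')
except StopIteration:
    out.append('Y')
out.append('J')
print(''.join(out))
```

Execution trace: 'Y' (except StopIteration) → 'J' (after the try/except). Output: YJ

Answer: YJ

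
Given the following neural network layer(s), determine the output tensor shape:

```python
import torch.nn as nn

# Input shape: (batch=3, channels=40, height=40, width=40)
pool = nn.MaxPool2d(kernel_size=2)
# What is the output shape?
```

Input: (3, 40, 40, 40) -> Output: (3, 40, 20, 20)

Answer: (3, 40, 20, 20)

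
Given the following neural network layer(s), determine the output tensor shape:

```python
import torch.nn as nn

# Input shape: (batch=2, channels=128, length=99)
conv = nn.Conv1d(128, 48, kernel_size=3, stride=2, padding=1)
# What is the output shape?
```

Input: (2, 128, 99) -> Output: (2, 48, 50)

Answer: (2, 48, 50)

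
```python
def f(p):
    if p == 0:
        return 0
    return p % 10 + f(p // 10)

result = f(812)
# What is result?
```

Sum of digits of 812: 2 + 1 + 8 = 11

Answer: 11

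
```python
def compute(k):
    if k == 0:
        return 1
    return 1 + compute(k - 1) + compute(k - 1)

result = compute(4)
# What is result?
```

compute(k) = 1 + 2·compute(k-1), compute(0)=1. Closed form: (1+1)·2^4 - 1 = 31.

Answer: 31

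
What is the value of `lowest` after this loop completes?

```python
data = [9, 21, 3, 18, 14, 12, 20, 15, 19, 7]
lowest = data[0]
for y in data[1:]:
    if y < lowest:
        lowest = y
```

Minimum of [9, 21, 3, 18, 14, 12, 20, 15, 19, 7]
`lowest` takes the values: 9 → 3

Answer: 3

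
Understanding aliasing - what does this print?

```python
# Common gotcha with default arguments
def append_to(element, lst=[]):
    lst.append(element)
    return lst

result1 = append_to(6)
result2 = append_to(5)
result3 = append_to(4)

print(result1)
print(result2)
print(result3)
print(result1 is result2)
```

Key concept: mutable default argument gotcha.
Step by step:
`result1 = append_to(6)` → result1 = [6]
`result2 = append_to(5)` → result1 = [6, 5] (same object as result2); result2 = [6, 5] (same object as result1)
`result3 = append_to(4)` → result1 = [6, 5, 4] (same object as result2, result3); result2 = [6, 5, 4] (same object as result1, result3); result3 = [6, 5, 4] (same object as result1, result2)
`print(result1)` → prints [6, 5, 4]
`print(result2)` → prints [6, 5, 4]
`print(result3)` → prints [6, 5, 4]
`print(result1 is result2)` → prints True

Answer:
[6, 5, 4]
[6, 5, 4]
[6, 5, 4]
True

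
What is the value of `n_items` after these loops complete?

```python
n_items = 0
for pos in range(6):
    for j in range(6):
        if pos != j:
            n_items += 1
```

6² - 6 (exclude diagonal)
`n_items` takes the values: 0 → 1 → 2 → 3 → 4 → 5 → 6 → 7 → 8 → 9 → 10 → 11 → 12 → 13 → 14 → 15 → 16 → 17 → 18 → 19 → 20 → 21 → 22 → 23 → 24 → 25 → 26 → 27 → 28 → 29 → 30

Answer: 30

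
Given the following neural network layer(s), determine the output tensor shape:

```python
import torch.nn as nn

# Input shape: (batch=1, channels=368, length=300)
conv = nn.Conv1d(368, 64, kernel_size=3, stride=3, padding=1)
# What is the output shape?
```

Input: (1, 368, 300) -> Output: (1, 64, 100)

Answer: (1, 64, 100)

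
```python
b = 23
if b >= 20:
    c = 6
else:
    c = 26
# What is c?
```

Trace:
`b = 23` → b = 23
`if b >= 20: ...` → b >= 20 is True → c = 6
So c = 6

Answer: 6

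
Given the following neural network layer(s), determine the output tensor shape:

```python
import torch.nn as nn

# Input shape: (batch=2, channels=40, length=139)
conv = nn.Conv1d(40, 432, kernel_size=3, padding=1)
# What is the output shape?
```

Input: (2, 40, 139) -> Output: (2, 432, 139)

Answer: (2, 432, 139)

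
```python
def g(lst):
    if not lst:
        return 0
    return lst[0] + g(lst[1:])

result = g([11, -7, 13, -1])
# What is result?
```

11 + (-7) + 13 + (-1) + 0 = 16

Answer: 16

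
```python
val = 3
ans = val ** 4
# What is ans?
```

Trace:
`val = 3` → val = 3
`ans = val ** 4` → ans = 81
So ans = 81

Answer: 81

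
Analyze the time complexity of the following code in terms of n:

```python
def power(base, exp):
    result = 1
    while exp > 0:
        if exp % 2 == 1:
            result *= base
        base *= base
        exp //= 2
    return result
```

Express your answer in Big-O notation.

This is Exponentiation by squaring. Time complexity: O(log n).

Answer: O(log n)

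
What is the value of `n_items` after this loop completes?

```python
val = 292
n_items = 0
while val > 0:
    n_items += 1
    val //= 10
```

Count digits by repeated division by 10
`n_items` takes the values: 0 → 1 → 2 → 3

Answer: 3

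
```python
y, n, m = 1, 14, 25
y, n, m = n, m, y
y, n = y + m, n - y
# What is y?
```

Trace:
`y, n, m = 1, 14, 25` → y = 1; n = 14; m = 25
`y, n, m = n, m, y` → y = 14; n = 25; m = 1
`y, n = y + m, n - y` → y = 15; n = 11
So y = 15

Answer: 15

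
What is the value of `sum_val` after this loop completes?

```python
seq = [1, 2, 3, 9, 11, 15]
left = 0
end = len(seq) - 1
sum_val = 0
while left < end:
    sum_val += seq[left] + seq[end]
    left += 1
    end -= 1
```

Sum of pairs from ends
`sum_val` takes the values: 0 → 16 → 29 → 41

Answer: 41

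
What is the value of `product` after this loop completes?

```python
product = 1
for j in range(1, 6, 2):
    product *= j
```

Product of 1, 3, 5, ... up to 5
`product` takes the values: 1 → 3 → 15

Answer: 15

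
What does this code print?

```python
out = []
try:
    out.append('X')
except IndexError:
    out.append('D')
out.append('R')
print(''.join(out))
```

Execution trace: 'X' (try body, no exception) → 'R' (after the try/except). Output: XR

Answer: XR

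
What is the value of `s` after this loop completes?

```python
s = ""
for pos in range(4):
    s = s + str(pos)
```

Concatenate digits 0 to 3
`s` takes the values: "" → "0" → "01" → "012" → "0123"

Answer: "0123"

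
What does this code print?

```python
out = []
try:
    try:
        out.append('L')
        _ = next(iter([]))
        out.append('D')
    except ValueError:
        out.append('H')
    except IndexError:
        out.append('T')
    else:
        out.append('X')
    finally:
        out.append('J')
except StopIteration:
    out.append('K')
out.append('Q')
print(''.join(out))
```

Execution trace: 'L' (try body) → 'J' (finally) → 'K' (outer except StopIteration) → 'Q' (after the try/except). Output: LJKQ

Answer: LJKQ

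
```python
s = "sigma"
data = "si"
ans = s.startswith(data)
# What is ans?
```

Trace:
`s = "sigma"` → s = 'sigma'
`data = "si"` → data = 'si'
`ans = s.startswith(data)` → ans = True
So ans = True

Answer: True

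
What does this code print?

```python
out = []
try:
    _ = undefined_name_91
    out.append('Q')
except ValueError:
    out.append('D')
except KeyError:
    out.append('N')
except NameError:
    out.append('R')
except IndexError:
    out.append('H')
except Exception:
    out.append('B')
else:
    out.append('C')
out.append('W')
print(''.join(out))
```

Execution trace: 'R' (except NameError) → 'W' (after the try/except). Output: RW

Answer: RW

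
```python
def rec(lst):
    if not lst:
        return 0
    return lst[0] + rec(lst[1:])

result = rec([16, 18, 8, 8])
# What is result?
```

16 + 18 + 8 + 8 + 0 = 50

Answer: 50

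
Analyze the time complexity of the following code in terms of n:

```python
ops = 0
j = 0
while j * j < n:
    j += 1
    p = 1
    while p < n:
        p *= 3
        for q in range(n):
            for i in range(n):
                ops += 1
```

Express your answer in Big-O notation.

Each loop level contributes: √n × log n × n × n. Multiplying the contributions gives O(n^2√n log n).

Answer: O(n^2√n log n)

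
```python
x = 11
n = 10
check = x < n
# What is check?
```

Trace:
`x = 11` → x = 11
`n = 10` → n = 10
`check = x < n` → check = False
So check = False

Answer: False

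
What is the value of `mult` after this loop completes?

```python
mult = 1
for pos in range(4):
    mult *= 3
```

3^4 = 81
`mult` takes the values: 1 → 3 → 9 → 27 → 81

Answer: 81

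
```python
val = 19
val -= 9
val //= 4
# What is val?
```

Trace:
`val = 19` → val = 19
`val -= 9` → val = 10
`val //= 4` → val = 2
So val = 2

Answer: 2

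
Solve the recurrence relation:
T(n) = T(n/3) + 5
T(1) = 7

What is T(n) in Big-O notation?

Each step divides n by 3 and adds 5. After log_3(n) steps we reach T(1)=7. So T(n) = 5·log_3(n) + 7 = O(log n).

Answer: O(log n)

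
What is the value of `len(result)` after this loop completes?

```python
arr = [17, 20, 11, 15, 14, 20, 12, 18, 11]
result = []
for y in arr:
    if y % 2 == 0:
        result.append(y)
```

Count even numbers in [17, 20, 11, 15, 14, 20, 12, 18, 11]
`result` takes the values: [] → [20] → [20, 14] → [20, 14, 20] → [20, 14, 20, 12] → [20, 14, 20, 12, 18]
So `len(result)` = 5

Answer: 5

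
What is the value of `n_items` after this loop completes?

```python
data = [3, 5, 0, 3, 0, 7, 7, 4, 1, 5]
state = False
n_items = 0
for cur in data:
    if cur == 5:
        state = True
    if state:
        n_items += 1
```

Count elements after first 5 in [3, 5, 0, 3, 0, 7, 7, 4, 1, 5]
`n_items` takes the values: 0 → 1 → 2 → 3 → 4 → 5 → 6 → 7 → 8 → 9

Answer: 9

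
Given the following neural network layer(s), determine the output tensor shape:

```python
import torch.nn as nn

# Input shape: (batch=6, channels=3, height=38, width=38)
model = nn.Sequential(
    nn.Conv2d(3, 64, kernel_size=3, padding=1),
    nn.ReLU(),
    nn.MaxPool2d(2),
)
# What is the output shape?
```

Input: (6, 3, 38, 38) -> after Conv2d: (6, 64, 38, 38) -> after ReLU: (6, 64, 38, 38) -> Output: (6, 64, 19, 19)

Answer: (6, 64, 19, 19)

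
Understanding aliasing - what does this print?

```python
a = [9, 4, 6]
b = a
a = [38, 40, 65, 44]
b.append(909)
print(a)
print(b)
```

Key concept: rebinding vs mutation: a is rebound to a new list, b still points at the original.
Step by step:
`a = [9, 4, 6]` → a = [9, 4, 6]
`b = a` → b = [9, 4, 6] (same object as a)
`a = [38, 40, 65, 44]` → a = [38, 40, 65, 44]
`b.append(909)` → b = [9, 4, 6, 909]
`print(a)` → prints [38, 40, 65, 44]
`print(b)` → prints [9, 4, 6, 909]

Answer:
[38, 40, 65, 44]
[9, 4, 6, 909]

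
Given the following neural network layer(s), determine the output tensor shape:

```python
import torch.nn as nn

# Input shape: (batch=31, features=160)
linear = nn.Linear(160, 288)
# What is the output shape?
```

Input: (31, 160) -> Output: (31, 288)

Answer: (31, 288)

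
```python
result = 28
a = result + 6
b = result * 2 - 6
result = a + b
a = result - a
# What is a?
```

Trace:
`result = 28` → result = 28
`a = result + 6` → a = 34
`b = result * 2 - 6` → b = 50
`result = a + b` → result = 84
`a = result - a` → a = 50
So a = 50

Answer: 50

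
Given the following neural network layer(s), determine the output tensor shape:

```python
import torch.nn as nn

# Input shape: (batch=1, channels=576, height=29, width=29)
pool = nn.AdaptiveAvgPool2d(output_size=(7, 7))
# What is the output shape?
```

Input: (1, 576, 29, 29) -> Output: (1, 576, 7, 7)

Answer: (1, 576, 7, 7)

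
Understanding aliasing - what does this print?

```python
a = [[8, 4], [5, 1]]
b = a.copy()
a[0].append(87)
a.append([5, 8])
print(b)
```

Key concept: shallow copy with nested lists.
Step by step:
`a = [[8, 4], [5, 1]]` → a = [[8, 4], [5, 1]]
`b = a.copy()` → b = [[8, 4], [5, 1]]
`a[0].append(87)` → a = [[8, 4, 87], [5, 1]]; b = [[8, 4, 87], [5, 1]]
`a.append([5, 8])` → a = [[8, 4, 87], [5, 1], [5, 8]]
`print(b)` → prints [[8, 4, 87], [5, 1]]

Answer: [[8, 4, 87], [5, 1]]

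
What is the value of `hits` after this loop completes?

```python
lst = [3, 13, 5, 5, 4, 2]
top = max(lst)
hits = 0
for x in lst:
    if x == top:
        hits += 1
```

Count of max value 13 in [3, 13, 5, 5, 4, 2]
`hits` takes the values: 0 → 1

Answer: 1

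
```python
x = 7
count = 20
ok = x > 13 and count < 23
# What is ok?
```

Trace:
`x = 7` → x = 7
`count = 20` → count = 20
`ok = x > 13 and count < 23` → ok = False
So ok = False

Answer: False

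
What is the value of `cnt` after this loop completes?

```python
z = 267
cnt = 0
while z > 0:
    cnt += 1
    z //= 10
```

Count digits by repeated division by 10
`cnt` takes the values: 0 → 1 → 2 → 3

Answer: 3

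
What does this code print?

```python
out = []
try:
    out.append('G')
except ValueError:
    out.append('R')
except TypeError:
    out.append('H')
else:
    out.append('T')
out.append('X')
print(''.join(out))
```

Execution trace: 'G' (try body, no exception) → 'T' (else) → 'X' (after the try/except). Output: GTX

Answer: GTX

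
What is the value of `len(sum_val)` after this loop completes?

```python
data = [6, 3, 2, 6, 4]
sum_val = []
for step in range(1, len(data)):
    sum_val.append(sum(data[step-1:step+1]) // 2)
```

Number of 2-element averages
`sum_val` takes the values: [] → [4] → [4, 2] → [4, 2, 4] → [4, 2, 4, 5]
So `len(sum_val)` = 4

Answer: 4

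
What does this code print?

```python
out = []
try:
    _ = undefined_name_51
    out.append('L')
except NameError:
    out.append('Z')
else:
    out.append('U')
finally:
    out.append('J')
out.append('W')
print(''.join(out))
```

Execution trace: 'Z' (except NameError) → 'J' (finally) → 'W' (after the try/except). Output: ZJW

Answer: ZJW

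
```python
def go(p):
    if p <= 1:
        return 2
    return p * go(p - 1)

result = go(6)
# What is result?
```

go(6) = 6 * 5 * 4 * 3 * 2 * 2 = 1440

Answer: 1440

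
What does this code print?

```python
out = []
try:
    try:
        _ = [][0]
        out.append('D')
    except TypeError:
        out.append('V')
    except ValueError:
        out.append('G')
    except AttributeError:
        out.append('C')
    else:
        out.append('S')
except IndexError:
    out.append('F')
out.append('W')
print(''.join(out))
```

Execution trace: 'F' (outer except IndexError) → 'W' (after the try/except). Output: FW

Answer: FW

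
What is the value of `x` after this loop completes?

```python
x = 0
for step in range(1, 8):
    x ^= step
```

XOR of 1 to 7
`x` takes the values: 0 → 1 → 3 → 0 → 4 → 1 → 7 → 0

Answer: 0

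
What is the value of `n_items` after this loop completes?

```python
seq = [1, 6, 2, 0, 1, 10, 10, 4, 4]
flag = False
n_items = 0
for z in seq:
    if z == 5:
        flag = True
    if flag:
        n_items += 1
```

Count elements after first 5 in [1, 6, 2, 0, 1, 10, 10, 4, 4]
`n_items` takes the values: 0

Answer: 0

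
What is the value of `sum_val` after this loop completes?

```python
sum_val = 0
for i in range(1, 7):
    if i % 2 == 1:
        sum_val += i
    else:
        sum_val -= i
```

Add odd, subtract even
`sum_val` takes the values: 0 → 1 → -1 → 2 → -2 → 3 → -3

Answer: -3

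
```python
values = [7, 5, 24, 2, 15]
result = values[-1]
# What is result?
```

Trace:
`values = [7, 5, 24, 2, 15]` → values = [7, 5, 24, 2, 15]
`result = values[-1]` → result = 15
So result = 15

Answer: 15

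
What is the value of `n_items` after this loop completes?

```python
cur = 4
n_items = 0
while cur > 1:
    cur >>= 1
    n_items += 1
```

Count right shifts until 1
`n_items` takes the values: 0 → 1 → 2

Answer: 2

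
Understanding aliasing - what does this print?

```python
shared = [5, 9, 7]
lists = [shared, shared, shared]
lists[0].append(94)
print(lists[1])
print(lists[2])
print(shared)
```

Key concept: list of same reference.
Step by step:
`shared = [5, 9, 7]` → shared = [5, 9, 7]
`lists = [shared, shared, shared]` → lists = [[5, 9, 7], [5, 9, 7], [5, 9, 7]]
`lists[0].append(94)` → shared = [5, 9, 7, 94]; lists = [[5, 9, 7, 94], [5, 9, 7, 94], [5, 9, 7, 94]]
`print(lists[1])` → prints [5, 9, 7, 94]
`print(lists[2])` → prints [5, 9, 7, 94]
`print(shared)` → prints [5, 9, 7, 94]

Answer:
[5, 9, 7, 94]
[5, 9, 7, 94]
[5, 9, 7, 94]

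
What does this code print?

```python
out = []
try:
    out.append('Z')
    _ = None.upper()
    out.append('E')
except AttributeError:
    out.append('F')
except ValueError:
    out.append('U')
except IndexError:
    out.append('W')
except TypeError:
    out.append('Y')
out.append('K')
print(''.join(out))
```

Execution trace: 'Z' (try body) → 'F' (except AttributeError) → 'K' (after the try/except). Output: ZFK

Answer: ZFK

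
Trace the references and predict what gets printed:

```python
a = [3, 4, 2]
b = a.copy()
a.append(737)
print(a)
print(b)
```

Key concept: list.copy() creates independent copy.
Step by step:
`a = [3, 4, 2]` → a = [3, 4, 2]
`b = a.copy()` → b = [3, 4, 2]
`a.append(737)` → a = [3, 4, 2, 737]
`print(a)` → prints [3, 4, 2, 737]
`print(b)` → prints [3, 4, 2]

Answer:
[3, 4, 2, 737]
[3, 4, 2]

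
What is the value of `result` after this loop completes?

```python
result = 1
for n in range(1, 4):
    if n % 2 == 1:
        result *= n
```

Product of odd numbers 1 to 3
`result` takes the values: 1 → 3

Answer: 3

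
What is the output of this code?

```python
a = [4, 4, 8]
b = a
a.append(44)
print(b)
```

Key concept: basic list aliasing.
Step by step:
`a = [4, 4, 8]` → a = [4, 4, 8]
`b = a` → b = [4, 4, 8] (same object as a)
`a.append(44)` → a = [4, 4, 8, 44] (same object as b); b = [4, 4, 8, 44] (same object as a)
`print(b)` → prints [4, 4, 8, 44]

Answer: [4, 4, 8, 44]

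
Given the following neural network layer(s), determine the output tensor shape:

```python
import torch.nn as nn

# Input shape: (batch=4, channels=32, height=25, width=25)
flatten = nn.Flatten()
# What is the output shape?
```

Input: (4, 32, 25, 25) -> Output: (4, 20000)

Answer: (4, 20000)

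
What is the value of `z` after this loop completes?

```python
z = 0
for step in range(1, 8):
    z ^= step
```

XOR of 1 to 7
`z` takes the values: 0 → 1 → 3 → 0 → 4 → 1 → 7 → 0

Answer: 0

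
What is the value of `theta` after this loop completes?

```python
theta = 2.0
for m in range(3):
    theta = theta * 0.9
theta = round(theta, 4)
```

Exponential decay: 2.0 * 0.9^3
`theta` takes the values: 2.0 → 1.8 → 1.62 → 1.458

Answer: 1.458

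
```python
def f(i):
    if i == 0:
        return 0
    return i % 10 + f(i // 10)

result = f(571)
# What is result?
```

Sum of digits of 571: 1 + 7 + 5 = 13

Answer: 13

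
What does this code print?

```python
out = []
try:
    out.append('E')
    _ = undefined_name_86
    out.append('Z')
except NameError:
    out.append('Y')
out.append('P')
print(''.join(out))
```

Execution trace: 'E' (try body) → 'Y' (except NameError) → 'P' (after the try/except). Output: EYP

Answer: EYP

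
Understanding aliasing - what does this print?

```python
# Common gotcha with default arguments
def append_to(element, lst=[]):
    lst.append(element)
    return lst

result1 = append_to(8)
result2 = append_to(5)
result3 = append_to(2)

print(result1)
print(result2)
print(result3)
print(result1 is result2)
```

Key concept: mutable default argument gotcha.
Step by step:
`result1 = append_to(8)` → result1 = [8]
`result2 = append_to(5)` → result1 = [8, 5] (same object as result2); result2 = [8, 5] (same object as result1)
`result3 = append_to(2)` → result1 = [8, 5, 2] (same object as result2, result3); result2 = [8, 5, 2] (same object as result1, result3); result3 = [8, 5, 2] (same object as result1, result2)
`print(result1)` → prints [8, 5, 2]
`print(result2)` → prints [8, 5, 2]
`print(result3)` → prints [8, 5, 2]
`print(result1 is result2)` → prints True

Answer:
[8, 5, 2]
[8, 5, 2]
[8, 5, 2]
True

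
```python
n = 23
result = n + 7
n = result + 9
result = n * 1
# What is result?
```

Trace:
`n = 23` → n = 23
`result = n + 7` → result = 30
`n = result + 9` → n = 39
`result = n * 1` → result = 39
So result = 39

Answer: 39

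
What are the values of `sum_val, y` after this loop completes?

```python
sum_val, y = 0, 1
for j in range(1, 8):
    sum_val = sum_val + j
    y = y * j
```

Sum and factorial of 1 to 7
`sum_val, y` takes the values: (0, 1) → (1, 1) → (3, 1) → (3, 2) → (6, 2) → (6, 6) → (10, 6) → (10, 24) → (15, 24) → (15, 120) → (21, 120) → (21, 720) → (28, 720) → (28, 5040)

Answer: 28, 5040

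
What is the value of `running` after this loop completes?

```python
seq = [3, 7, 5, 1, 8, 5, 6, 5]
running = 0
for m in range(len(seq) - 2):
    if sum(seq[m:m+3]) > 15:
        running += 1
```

Count windows with sum > 15
`running` takes the values: 0 → 1 → 2

Answer: 2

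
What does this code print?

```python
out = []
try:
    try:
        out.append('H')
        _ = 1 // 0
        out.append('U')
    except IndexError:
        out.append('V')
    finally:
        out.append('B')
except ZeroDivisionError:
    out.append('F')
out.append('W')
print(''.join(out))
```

Execution trace: 'H' (inner try body) → 'B' (inner finally) → 'F' (outer except ZeroDivisionError) → 'W' (after the try/except). Output: HBFW

Answer: HBFW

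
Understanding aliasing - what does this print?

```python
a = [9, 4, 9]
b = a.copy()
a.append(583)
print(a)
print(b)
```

Key concept: list.copy() creates independent copy.
Step by step:
`a = [9, 4, 9]` → a = [9, 4, 9]
`b = a.copy()` → b = [9, 4, 9]
`a.append(583)` → a = [9, 4, 9, 583]
`print(a)` → prints [9, 4, 9, 583]
`print(b)` → prints [9, 4, 9]

Answer:
[9, 4, 9, 583]
[9, 4, 9]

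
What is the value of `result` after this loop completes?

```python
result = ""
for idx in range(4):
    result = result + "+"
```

Repeat '+' 4 times
`result` takes the values: "" → "+" → "++" → "+++" → "++++"

Answer: "++++"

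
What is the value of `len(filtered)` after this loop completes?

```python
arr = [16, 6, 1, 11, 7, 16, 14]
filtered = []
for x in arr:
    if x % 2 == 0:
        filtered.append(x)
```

Count even numbers in [16, 6, 1, 11, 7, 16, 14]
`filtered` takes the values: [] → [16] → [16, 6] → [16, 6, 16] → [16, 6, 16, 14]
So `len(filtered)` = 4

Answer: 4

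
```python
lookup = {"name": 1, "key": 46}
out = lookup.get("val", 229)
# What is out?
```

Trace:
`lookup = {"name": 1, "key": 46}` → lookup = {'name': 1, 'key': 46}
`out = lookup.get("val", 229)` → out = 229
So out = 229

Answer: 229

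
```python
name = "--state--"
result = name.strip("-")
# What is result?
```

Trace:
`name = "--state--"` → name = '--state--'
`result = name.strip("-")` → result = 'state'
So result = 'state'

Answer: 'state'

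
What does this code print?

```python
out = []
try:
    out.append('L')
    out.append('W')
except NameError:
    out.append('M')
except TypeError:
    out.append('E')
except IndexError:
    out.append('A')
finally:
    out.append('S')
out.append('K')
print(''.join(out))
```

Execution trace: 'L' (try body) → 'W' (try body, no exception) → 'S' (finally) → 'K' (after the try/except). Output: LWSK

Answer: LWSK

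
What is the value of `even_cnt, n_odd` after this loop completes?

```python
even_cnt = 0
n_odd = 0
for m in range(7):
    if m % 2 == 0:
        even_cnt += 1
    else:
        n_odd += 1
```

Count evens and odds in range(7)
`even_cnt, n_odd` takes the values: (0, 0) → (1, 0) → (1, 1) → (2, 1) → (2, 2) → (3, 2) → (3, 3) → (4, 3)

Answer: 4, 3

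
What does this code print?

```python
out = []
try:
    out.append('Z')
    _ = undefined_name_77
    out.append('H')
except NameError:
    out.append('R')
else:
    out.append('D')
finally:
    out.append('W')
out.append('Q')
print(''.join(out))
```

Execution trace: 'Z' (try body) → 'R' (except NameError) → 'W' (finally) → 'Q' (after the try/except). Output: ZRWQ

Answer: ZRWQ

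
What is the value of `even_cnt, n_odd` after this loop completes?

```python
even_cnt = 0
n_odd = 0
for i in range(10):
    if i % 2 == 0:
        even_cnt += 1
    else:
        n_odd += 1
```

Count evens and odds in range(10)
`even_cnt, n_odd` takes the values: (0, 0) → (1, 0) → (1, 1) → (2, 1) → (2, 2) → (3, 2) → (3, 3) → (4, 3) → (4, 4) → (5, 4) → (5, 5)

Answer: 5, 5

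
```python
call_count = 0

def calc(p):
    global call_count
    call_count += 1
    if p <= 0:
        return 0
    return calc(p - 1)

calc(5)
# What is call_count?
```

Linear recursion stepping by 1: 6 calls from p=5 down to ≤0.

Answer: 6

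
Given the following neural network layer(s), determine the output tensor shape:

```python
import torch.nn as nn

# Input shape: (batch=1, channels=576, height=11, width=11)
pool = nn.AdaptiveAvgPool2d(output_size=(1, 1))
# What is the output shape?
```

Input: (1, 576, 11, 11) -> Output: (1, 576, 1, 1)

Answer: (1, 576, 1, 1)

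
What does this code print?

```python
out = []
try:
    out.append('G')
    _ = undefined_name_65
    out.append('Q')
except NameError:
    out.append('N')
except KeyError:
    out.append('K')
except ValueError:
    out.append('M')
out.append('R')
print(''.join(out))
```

Execution trace: 'G' (try body) → 'N' (except NameError) → 'R' (after the try/except). Output: GNR

Answer: GNR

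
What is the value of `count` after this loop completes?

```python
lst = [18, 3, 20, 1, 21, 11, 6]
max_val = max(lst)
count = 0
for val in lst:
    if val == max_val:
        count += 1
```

Count of max value 21 in [18, 3, 20, 1, 21, 11, 6]
`count` takes the values: 0 → 1

Answer: 1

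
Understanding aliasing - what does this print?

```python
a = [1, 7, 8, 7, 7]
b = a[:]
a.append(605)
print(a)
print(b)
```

Key concept: slice [:] creates copy.
Step by step:
`a = [1, 7, 8, 7, 7]` → a = [1, 7, 8, 7, 7]
`b = a[:]` → b = [1, 7, 8, 7, 7]
`a.append(605)` → a = [1, 7, 8, 7, 7, 605]
`print(a)` → prints [1, 7, 8, 7, 7, 605]
`print(b)` → prints [1, 7, 8, 7, 7]

Answer:
[1, 7, 8, 7, 7, 605]
[1, 7, 8, 7, 7]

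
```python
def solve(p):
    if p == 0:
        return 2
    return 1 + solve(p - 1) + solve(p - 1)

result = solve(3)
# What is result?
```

solve(p) = 1 + 2·solve(p-1), solve(0)=2. Closed form: (2+1)·2^3 - 1 = 23.

Answer: 23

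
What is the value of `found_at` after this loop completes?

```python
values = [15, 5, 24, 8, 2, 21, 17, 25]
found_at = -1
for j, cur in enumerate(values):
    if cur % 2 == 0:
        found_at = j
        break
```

First even number index in [15, 5, 24, 8, 2, 21, 17, 25]
`found_at` takes the values: -1 → 2

Answer: 2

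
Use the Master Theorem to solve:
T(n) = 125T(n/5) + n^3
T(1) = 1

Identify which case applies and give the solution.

a=125, b=5, f(n)=n^3. log_5(125) = 3. Since c=3 = 3, Case 2 applies: T(n) = Θ(n^log_b(a) · log n) = O(n^3 log n).

Answer: O(n^3 log n) - Case 2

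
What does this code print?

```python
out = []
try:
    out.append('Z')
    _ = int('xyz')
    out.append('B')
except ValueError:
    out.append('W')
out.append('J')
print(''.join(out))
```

Execution trace: 'Z' (try body) → 'W' (except ValueError) → 'J' (after the try/except). Output: ZWJ

Answer: ZWJ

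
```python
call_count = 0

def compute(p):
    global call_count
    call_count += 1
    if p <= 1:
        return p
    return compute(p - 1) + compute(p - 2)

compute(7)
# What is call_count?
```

Calls(p) = 1 + Calls(p-1) + Calls(p-2); Calls(0)=Calls(1)=1. For p=7 this gives 41.

Answer: 41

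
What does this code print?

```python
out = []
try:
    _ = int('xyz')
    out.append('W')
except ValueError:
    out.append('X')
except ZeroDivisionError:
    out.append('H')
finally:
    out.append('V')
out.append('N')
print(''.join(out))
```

Execution trace: 'X' (except ValueError) → 'V' (finally) → 'N' (after the try/except). Output: XVN

Answer: XVN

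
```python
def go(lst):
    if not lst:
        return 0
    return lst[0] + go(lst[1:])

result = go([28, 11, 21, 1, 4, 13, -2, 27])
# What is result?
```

28 + 11 + 21 + 1 + 4 + 13 + (-2) + 27 + 0 = 103

Answer: 103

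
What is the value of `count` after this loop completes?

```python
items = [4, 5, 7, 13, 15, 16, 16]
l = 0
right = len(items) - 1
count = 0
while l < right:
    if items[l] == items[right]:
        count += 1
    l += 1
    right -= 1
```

Count matching pairs from ends
`count` takes the values: 0

Answer: 0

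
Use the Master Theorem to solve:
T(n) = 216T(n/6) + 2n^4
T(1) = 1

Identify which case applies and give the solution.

a=216, b=6, f(n)=2n^4. log_6(216) = 3. Since c=4 > 3 and the regularity condition holds (216(n/6)^4 = (216/6^4)n^4 with 216/6^4 < 1), Case 3 applies: T(n) = Θ(f(n)) = O(n^4).

Answer: O(n^4) - Case 3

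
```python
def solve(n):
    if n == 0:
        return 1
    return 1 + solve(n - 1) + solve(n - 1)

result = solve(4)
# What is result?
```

solve(n) = 1 + 2·solve(n-1), solve(0)=1. Closed form: (1+1)·2^4 - 1 = 31.

Answer: 31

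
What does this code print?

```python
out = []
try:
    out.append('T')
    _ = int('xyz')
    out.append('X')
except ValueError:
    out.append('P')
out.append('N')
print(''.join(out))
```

Execution trace: 'T' (try body) → 'P' (except ValueError) → 'N' (after the try/except). Output: TPN

Answer: TPN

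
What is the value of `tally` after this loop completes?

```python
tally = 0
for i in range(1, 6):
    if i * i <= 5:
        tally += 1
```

Count numbers where i² ≤ 5
`tally` takes the values: 0 → 1 → 2

Answer: 2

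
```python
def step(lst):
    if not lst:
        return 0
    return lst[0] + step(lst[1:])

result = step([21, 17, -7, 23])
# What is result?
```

21 + 17 + (-7) + 23 + 0 = 54

Answer: 54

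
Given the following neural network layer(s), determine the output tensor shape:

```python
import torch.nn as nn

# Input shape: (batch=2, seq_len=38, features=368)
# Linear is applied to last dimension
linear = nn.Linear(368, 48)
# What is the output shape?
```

Input: (2, 38, 368) -> Output: (2, 38, 48)

Answer: (2, 38, 48)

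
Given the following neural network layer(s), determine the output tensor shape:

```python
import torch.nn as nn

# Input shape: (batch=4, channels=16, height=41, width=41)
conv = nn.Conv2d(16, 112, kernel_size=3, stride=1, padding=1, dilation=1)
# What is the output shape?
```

Input: (4, 16, 41, 41) -> Output: (4, 112, 41, 41)

Answer: (4, 112, 41, 41)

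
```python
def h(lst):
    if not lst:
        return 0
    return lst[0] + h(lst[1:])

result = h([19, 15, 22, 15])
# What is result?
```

19 + 15 + 22 + 15 + 0 = 71

Answer: 71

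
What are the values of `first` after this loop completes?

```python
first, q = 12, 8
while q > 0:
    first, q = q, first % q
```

GCD of 12 and 8
`first` takes the values: 12 → 8 → 4

Answer: 4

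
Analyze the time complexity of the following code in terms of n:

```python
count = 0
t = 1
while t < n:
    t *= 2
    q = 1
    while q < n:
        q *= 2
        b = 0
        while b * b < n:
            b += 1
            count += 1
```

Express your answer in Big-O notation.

Each loop level contributes: log n × log n × √n. Multiplying the contributions gives O(√n log² n).

Answer: O(√n log² n)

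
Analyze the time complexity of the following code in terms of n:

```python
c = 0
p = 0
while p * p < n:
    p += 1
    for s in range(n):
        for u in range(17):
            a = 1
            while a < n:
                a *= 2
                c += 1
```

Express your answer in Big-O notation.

Each loop level contributes: √n × n × 1 × log n. Multiplying the contributions gives O(n√n log n).

Answer: O(n√n log n)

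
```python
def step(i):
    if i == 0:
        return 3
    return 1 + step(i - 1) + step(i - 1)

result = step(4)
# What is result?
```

step(i) = 1 + 2·step(i-1), step(0)=3. Closed form: (3+1)·2^4 - 1 = 63.

Answer: 63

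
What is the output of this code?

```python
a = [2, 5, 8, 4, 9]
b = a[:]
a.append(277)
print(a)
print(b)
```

Key concept: slice [:] creates copy.
Step by step:
`a = [2, 5, 8, 4, 9]` → a = [2, 5, 8, 4, 9]
`b = a[:]` → b = [2, 5, 8, 4, 9]
`a.append(277)` → a = [2, 5, 8, 4, 9, 277]
`print(a)` → prints [2, 5, 8, 4, 9, 277]
`print(b)` → prints [2, 5, 8, 4, 9]

Answer:
[2, 5, 8, 4, 9, 277]
[2, 5, 8, 4, 9]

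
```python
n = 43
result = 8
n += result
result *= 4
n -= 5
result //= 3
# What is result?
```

Trace:
`n = 43` → n = 43
`result = 8` → result = 8
`n += result` → n = 51
`result *= 4` → result = 32
`n -= 5` → n = 46
`result //= 3` → result = 10
So result = 10

Answer: 10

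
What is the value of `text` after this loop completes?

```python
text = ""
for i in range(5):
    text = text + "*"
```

Repeat '*' 5 times
`text` takes the values: "" → "*" → "**" → "***" → "****" → "*****"

Answer: "*****"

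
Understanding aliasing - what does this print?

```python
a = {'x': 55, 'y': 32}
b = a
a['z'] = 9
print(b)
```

Key concept: dict aliasing.
Step by step:
`a = {'x': 55, 'y': 32}` → a = {'x': 55, 'y': 32}
`b = a` → b = {'x': 55, 'y': 32} (same object as a)
`a['z'] = 9` → a = {'x': 55, 'y': 32, 'z': 9} (same object as b); b = {'x': 55, 'y': 32, 'z': 9} (same object as a)
`print(b)` → prints {'x': 55, 'y': 32, 'z': 9}

Answer: {'x': 55, 'y': 32, 'z': 9}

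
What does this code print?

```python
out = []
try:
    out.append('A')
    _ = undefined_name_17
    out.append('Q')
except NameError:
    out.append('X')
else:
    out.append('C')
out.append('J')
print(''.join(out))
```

Execution trace: 'A' (try body) → 'X' (except NameError) → 'J' (after the try/except). Output: AXJ

Answer: AXJ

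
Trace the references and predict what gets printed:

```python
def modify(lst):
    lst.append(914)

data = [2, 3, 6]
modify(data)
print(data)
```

Key concept: function modifies passed list.
Step by step:
`data = [2, 3, 6]` → data = [2, 3, 6]
`modify(data)` → data = [2, 3, 6, 914]
`print(data)` → prints [2, 3, 6, 914]

Answer: [2, 3, 6, 914]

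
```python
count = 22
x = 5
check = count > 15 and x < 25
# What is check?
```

Trace:
`count = 22` → count = 22
`x = 5` → x = 5
`check = count > 15 and x < 25` → check = True
So check = True

Answer: True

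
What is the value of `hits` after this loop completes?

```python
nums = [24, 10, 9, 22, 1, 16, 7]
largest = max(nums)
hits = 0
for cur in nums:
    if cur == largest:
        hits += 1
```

Count of max value 24 in [24, 10, 9, 22, 1, 16, 7]
`hits` takes the values: 0 → 1

Answer: 1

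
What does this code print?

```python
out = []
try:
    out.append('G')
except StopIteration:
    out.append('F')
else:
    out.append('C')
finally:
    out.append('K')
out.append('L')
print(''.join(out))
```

Execution trace: 'G' (try body, no exception) → 'C' (else) → 'K' (finally) → 'L' (after the try/except). Output: GCKL

Answer: GCKL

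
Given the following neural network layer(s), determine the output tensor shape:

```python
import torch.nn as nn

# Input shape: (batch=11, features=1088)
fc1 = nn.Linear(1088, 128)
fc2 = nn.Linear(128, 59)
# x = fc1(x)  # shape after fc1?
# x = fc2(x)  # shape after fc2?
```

Input: (11, 1088) -> after fc1: (11, 128) -> Output: (11, 59)

Answer: (11, 59)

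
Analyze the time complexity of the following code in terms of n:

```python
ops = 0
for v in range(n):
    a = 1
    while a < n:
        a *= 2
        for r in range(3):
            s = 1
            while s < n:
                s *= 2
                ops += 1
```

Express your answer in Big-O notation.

Each loop level contributes: n × log n × 1 × log n. Multiplying the contributions gives O(n log² n).

Answer: O(n log² n)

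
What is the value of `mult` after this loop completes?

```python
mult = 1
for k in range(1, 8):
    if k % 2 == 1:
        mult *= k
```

Product of odd numbers 1 to 7
`mult` takes the values: 1 → 3 → 15 → 105

Answer: 105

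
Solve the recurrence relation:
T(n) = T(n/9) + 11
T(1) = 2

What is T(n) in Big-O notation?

Each step divides n by 9 and adds 11. After log_9(n) steps we reach T(1)=2. So T(n) = 11·log_9(n) + 2 = O(log n).

Answer: O(log n)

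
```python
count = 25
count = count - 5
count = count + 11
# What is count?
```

Trace:
`count = 25` → count = 25
`count = count - 5` → count = 20
`count = count + 11` → count = 31
So count = 31

Answer: 31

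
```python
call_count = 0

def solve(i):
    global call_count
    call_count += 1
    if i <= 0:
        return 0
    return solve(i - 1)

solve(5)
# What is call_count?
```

Linear recursion stepping by 1: 6 calls from i=5 down to ≤0.

Answer: 6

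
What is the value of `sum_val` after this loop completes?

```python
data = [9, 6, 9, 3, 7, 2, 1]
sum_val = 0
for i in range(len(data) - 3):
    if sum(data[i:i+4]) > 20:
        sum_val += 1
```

Count windows with sum > 20
`sum_val` takes the values: 0 → 1 → 2 → 3

Answer: 3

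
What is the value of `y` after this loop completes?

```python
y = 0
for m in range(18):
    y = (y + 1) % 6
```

Increment mod 6, 18 times = 0
`y` takes the values: 0 → 1 → 2 → 3 → 4 → 5 → 0 → 1 → 2 → 3 → 4 → 5 → 0 → 1 → 2 → 3 → 4 → 5 → 0

Answer: 0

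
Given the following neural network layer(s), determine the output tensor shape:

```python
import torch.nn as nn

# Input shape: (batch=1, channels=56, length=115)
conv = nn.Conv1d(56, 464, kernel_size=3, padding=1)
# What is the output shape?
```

Input: (1, 56, 115) -> Output: (1, 464, 115)

Answer: (1, 464, 115)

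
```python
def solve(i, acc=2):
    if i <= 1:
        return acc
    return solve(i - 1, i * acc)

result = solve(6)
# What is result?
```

Accumulator trace (n, acc): (6, 2) -> (5, 12) -> (4, 60) -> (3, 240) -> (2, 720) -> (1, 1440) -> return 1440

Answer: 1440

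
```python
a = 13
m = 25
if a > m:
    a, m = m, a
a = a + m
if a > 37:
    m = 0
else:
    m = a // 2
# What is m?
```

Trace:
`a = 13` → a = 13
`m = 25` → m = 25
`if a > m: ...` → a > m is False → no variable changes
`a = a + m` → a = 38
`if a > 37: ...` → a > 37 is True → m = 0
So m = 0

Answer: 0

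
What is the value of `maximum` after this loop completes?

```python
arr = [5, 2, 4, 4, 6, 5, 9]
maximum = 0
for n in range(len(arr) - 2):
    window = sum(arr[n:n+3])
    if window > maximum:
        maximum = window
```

Max sum of 3-element window in [5, 2, 4, 4, 6, 5, 9]
`maximum` takes the values: 0 → 11 → 14 → 15 → 20

Answer: 20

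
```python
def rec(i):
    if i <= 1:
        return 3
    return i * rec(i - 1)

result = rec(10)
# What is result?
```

rec(10) = 10 * 9 * 8 * 7 * 6 * 5 * 4 * 3 * 2 * 3 = 10886400

Answer: 10886400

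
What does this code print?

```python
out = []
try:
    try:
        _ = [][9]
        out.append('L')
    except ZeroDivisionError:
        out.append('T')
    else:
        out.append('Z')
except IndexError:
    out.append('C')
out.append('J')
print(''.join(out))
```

Execution trace: 'C' (outer except IndexError) → 'J' (after the try/except). Output: CJ

Answer: CJ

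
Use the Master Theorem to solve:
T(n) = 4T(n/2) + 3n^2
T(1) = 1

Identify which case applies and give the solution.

a=4, b=2, f(n)=3n^2. log_2(4) = 2. Since c=2 = 2, Case 2 applies: T(n) = Θ(n^log_b(a) · log n) = O(n^2 log n).

Answer: O(n^2 log n) - Case 2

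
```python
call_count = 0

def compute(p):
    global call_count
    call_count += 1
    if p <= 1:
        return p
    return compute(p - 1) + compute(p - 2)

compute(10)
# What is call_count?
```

Calls(p) = 1 + Calls(p-1) + Calls(p-2); Calls(0)=Calls(1)=1. For p=10 this gives 177.

Answer: 177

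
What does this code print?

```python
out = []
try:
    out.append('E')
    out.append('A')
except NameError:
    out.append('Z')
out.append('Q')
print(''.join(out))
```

Execution trace: 'E' (try body) → 'A' (try body, no exception) → 'Q' (after the try/except). Output: EAQ

Answer: EAQ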